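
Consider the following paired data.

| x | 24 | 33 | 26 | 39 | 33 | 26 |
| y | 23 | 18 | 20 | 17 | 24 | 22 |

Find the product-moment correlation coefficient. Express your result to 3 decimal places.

-0.588

n = 6, Σx = 181, Σy = 124, Σx² = 5627, Σy² = 2602, Σxy = 3693
nΣxy − ΣxΣy = 22158 − 22444 = -286
nΣx² − (Σx)² = 33762 − 32761 = 1001; nΣy² − (Σy)² = 15612 − 15376 = 236
r = -286 / √(1001 × 236) = -286 / 486.0412 ≈ -0.588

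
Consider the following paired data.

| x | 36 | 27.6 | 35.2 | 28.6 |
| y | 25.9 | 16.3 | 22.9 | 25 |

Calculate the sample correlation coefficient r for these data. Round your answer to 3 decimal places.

n = 4, Σx = 127.4, Σy = 90.1, Σx² = 4114.76, Σy² = 2085.91, Σxy = 2903.36
nΣxy − ΣxΣy = 11613.44 − 11478.74 = 134.7
nΣx² − (Σx)² = 16459.04 − 16230.76 = 228.28; nΣy² − (Σy)² = 8343.64 − 8118.01 = 225.63
r = 134.7 / √(228.28 × 225.63) = 134.7 / 226.9511 ≈ 0.594

0.594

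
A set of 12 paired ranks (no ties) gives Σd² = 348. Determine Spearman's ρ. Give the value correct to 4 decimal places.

ρ = 1 − 6Σd² / [n(n²−1)] = 1 − 6×348 / (12×143)
  = 1 − 2088/1716 = 1 − 1.21678 ≈ -0.2168

-0.2168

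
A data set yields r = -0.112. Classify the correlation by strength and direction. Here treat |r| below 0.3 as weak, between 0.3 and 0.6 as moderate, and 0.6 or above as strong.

r = -0.112 < 0 so the relationship is negative.
|r| = 0.112, which falls in the weak range.

weak negative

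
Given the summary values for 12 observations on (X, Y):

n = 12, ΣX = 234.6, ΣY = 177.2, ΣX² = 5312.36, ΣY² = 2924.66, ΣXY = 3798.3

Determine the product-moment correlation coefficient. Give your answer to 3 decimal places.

r = (nΣXY − ΣXΣY) / √[(nΣX² − (ΣX)²)(nΣY² − (ΣY)²)]
Numerator: 12×3798.3 − 234.6×177.2 = 4008.48
Denominator: √[(63748.32 − 55037.16)(35095.92 − 31399.84)] = √[8711.16 × 3696.08] = 5674.2527
r = 4008.48 / 5674.2527 ≈ 0.706

0.706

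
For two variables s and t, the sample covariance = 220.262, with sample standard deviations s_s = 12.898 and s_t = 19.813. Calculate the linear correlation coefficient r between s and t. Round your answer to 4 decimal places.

r = Cov(s,t) / (s_s · s_t) = 220.262 / (12.898 × 19.813)
  = 220.262 / 255.5481 ≈ 0.8619

0.8619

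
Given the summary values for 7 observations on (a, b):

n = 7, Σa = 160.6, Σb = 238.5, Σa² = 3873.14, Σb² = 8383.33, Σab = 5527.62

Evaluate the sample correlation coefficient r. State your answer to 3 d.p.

0.253

r = (nΣab − ΣaΣb) / √[(nΣa² − (Σa)²)(nΣb² − (Σb)²)]
Numerator: 7×5527.62 − 160.6×238.5 = 390.24
Denominator: √[(27111.98 − 25792.36)(58683.31 − 56882.25)] = √[1319.62 × 1801.06] = 1541.6598
r = 390.24 / 1541.6598 ≈ 0.253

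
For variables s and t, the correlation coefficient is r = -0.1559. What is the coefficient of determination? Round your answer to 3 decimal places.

r² = (-0.1559)² = 0.024

0.024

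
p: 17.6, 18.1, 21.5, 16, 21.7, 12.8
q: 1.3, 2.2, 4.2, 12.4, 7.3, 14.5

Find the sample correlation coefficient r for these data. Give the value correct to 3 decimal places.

n = 6, Σp = 107.7, Σq = 41.9, Σp² = 1990.35, Σq² = 441.47, Σpq = 695.41
nΣpq − ΣpΣq = 4172.46 − 4512.63 = -340.17
nΣp² − (Σp)² = 11942.1 − 11599.29 = 342.81; nΣq² − (Σq)² = 2648.82 − 1755.61 = 893.21
r = -340.17 / √(342.81 × 893.21) = -340.17 / 553.3546 ≈ -0.615

-0.615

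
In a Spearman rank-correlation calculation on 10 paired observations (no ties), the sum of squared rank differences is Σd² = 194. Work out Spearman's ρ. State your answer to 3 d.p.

-0.176

ρ = 1 − 6Σd² / [n(n²−1)] = 1 − 6×194 / (10×99)
  = 1 − 1164/990 = 1 − 1.1758 ≈ -0.176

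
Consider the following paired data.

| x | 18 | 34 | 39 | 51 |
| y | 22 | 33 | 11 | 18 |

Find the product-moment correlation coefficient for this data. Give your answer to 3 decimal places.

n = 4, Σx = 142, Σy = 84, Σx² = 5602, Σy² = 2018, Σxy = 2865
nΣxy − ΣxΣy = 11460 − 11928 = -468
nΣx² − (Σx)² = 22408 − 20164 = 2244; nΣy² − (Σy)² = 8072 − 7056 = 1016
r = -468 / √(2244 × 1016) = -468 / 1509.9351 ≈ -0.310

-0.310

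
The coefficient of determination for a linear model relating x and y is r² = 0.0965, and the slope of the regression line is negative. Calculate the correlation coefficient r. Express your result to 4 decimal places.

|r| = √0.0965 = 0.3106
The association is negative, so r = −0.3106.

-0.3106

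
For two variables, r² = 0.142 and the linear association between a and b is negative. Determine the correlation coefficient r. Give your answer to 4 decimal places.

|r| = √0.142 = 0.3768
The association is negative, so r = −0.3768.

-0.3768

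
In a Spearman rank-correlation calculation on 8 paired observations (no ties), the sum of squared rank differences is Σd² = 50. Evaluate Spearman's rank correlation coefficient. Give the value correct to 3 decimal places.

ρ = 1 − 6Σd² / [n(n²−1)] = 1 − 6×50 / (8×63)
  = 1 − 300/504 = 1 − 0.5952 ≈ 0.405

0.405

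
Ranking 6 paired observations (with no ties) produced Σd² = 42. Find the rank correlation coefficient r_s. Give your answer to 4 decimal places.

-0.2000

ρ = 1 − 6Σd² / [n(n²−1)] = 1 − 6×42 / (6×35)
  = 1 − 252/210 = 1 − 1.20000 ≈ -0.2000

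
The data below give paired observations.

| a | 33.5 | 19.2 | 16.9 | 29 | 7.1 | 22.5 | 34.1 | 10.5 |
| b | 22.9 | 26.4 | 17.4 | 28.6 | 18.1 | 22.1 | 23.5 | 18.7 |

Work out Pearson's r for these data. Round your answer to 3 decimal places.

n = 8, Σa = 172.8, Σb = 177.7, Σa² = 4447.22, Σb² = 4060.05, Σab = 4020.95
nΣab − ΣaΣb = 32167.6 − 30706.56 = 1461.04
nΣa² − (Σa)² = 35577.76 − 29859.84 = 5717.92; nΣb² − (Σb)² = 32480.4 − 31577.29 = 903.11
r = 1461.04 / √(5717.92 × 903.11) = 1461.04 / 2272.4240 ≈ 0.643

0.643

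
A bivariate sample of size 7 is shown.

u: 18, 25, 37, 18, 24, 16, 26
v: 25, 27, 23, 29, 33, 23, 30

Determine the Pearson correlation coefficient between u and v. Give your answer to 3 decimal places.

-0.083

n = 7, Σu = 164, Σv = 190, Σu² = 4150, Σv² = 5242, Σuv = 4438
nΣuv − ΣuΣv = 31066 − 31160 = -94
nΣu² − (Σu)² = 29050 − 26896 = 2154; nΣv² − (Σv)² = 36694 − 36100 = 594
r = -94 / √(2154 × 594) = -94 / 1131.1392 ≈ -0.083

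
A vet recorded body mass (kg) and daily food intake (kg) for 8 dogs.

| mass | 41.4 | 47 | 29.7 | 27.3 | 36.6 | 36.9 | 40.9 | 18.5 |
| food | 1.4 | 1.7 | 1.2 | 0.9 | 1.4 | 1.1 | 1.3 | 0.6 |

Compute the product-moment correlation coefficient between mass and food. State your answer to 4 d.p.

n = 8, Σx = 278.3, Σy = 9.6, Σx² = 10266.57, Σy² = 12.32, Σxy = 354.17
nΣxy − ΣxΣy = 2833.36 − 2671.68 = 161.68
nΣx² − (Σx)² = 82132.56 − 77450.89 = 4681.67; nΣy² − (Σy)² = 98.56 − 92.16 = 6.4
r = 161.68 / √(4681.67 × 6.4) = 161.68 / 173.0973 ≈ 0.9340

0.9340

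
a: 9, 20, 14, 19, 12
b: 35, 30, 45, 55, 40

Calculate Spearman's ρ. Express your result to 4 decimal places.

Rank a: 1, 5, 3, 4, 2
Rank b: 2, 1, 4, 5, 3
d = rank(a) − rank(b): -1, 4, -1, -1, -1; Σd² = 20
ρ = 1 − 6Σd² / [n(n²−1)] = 1 − 6×20 / (5×24) = 1 − 120/120 ≈ 0.0000

0.0000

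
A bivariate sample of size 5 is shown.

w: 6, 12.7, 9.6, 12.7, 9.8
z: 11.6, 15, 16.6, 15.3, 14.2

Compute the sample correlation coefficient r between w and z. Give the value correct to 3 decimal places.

n = 5, Σw = 50.8, Σz = 72.7, Σw² = 546.78, Σz² = 1070.85, Σwz = 752.93
nΣwz − ΣwΣz = 3764.65 − 3693.16 = 71.49
nΣw² − (Σw)² = 2733.9 − 2580.64 = 153.26; nΣz² − (Σz)² = 5354.25 − 5285.29 = 68.96
r = 71.49 / √(153.26 × 68.96) = 71.49 / 102.8047 ≈ 0.695

0.695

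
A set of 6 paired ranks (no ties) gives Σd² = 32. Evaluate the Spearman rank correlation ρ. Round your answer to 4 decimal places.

0.0857

ρ = 1 − 6Σd² / [n(n²−1)] = 1 − 6×32 / (6×35)
  = 1 − 192/210 = 1 − 0.91429 ≈ 0.0857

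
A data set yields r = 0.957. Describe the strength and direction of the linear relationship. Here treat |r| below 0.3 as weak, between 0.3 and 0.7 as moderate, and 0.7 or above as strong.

strong positive

r = 0.957 > 0 so the relationship is positive.
|r| = 0.957, which falls in the strong range.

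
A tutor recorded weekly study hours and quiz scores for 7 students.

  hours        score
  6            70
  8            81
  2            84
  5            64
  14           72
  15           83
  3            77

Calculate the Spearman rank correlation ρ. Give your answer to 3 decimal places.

Rank hours: 4, 5, 1, 3, 6, 7, 2
Rank score: 2, 5, 7, 1, 3, 6, 4
d = rank(hours) − rank(score): 2, 0, -6, 2, 3, 1, -2; Σd² = 58
ρ = 1 − 6Σd² / [n(n²−1)] = 1 − 6×58 / (7×48) = 1 − 348/336 ≈ -0.036

-0.036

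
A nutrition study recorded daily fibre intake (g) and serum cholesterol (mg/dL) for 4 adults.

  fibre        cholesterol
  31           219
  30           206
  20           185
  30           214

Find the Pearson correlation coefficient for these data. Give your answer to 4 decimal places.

0.9559

n = 4, Σx = 111, Σy = 824, Σx² = 3161, Σy² = 170418, Σxy = 23089
nΣxy − ΣxΣy = 92356 − 91464 = 892
nΣx² − (Σx)² = 12644 − 12321 = 323; nΣy² − (Σy)² = 681672 − 678976 = 2696
r = 892 / √(323 × 2696) = 892 / 933.1709 ≈ 0.9559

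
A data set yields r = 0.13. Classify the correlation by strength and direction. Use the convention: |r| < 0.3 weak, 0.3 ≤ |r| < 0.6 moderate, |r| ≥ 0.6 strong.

r = 0.13 > 0 so the relationship is positive.
|r| = 0.13, which falls in the weak range.

weak positive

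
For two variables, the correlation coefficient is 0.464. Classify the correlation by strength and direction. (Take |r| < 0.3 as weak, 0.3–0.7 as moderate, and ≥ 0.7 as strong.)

r = 0.464 > 0 so the relationship is positive.
|r| = 0.464, which falls in the moderate range.

moderate positive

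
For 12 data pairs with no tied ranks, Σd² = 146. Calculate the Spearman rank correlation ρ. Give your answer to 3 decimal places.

0.490

ρ = 1 − 6Σd² / [n(n²−1)] = 1 − 6×146 / (12×143)
  = 1 − 876/1716 = 1 − 0.5105 ≈ 0.490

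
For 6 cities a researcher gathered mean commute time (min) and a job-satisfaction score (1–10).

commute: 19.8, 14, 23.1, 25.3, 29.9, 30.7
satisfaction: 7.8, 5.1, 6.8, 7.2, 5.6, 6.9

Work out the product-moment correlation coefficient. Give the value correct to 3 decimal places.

0.206

n = 6, Σx = 142.8, Σy = 39.4, Σx² = 3598.24, Σy² = 263.9, Σxy = 944.35
nΣxy − ΣxΣy = 5666.1 − 5626.32 = 39.78
nΣx² − (Σx)² = 21589.44 − 20391.84 = 1197.6; nΣy² − (Σy)² = 1583.4 − 1552.36 = 31.04
r = 39.78 / √(1197.6 × 31.04) = 39.78 / 192.8043 ≈ 0.206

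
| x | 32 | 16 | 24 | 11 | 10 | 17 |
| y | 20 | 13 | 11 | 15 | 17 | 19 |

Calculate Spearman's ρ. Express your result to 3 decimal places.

0.200

Rank x: 6, 3, 5, 2, 1, 4
Rank y: 6, 2, 1, 3, 4, 5
d = rank(x) − rank(y): 0, 1, 4, -1, -3, -1; Σd² = 28
ρ = 1 − 6Σd² / [n(n²−1)] = 1 − 6×28 / (6×35) = 1 − 168/210 ≈ 0.200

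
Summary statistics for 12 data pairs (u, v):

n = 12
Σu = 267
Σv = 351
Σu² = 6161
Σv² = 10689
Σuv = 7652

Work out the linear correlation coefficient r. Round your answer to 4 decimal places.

-0.5173

r = (nΣuv − ΣuΣv) / √[(nΣu² − (Σu)²)(nΣv² − (Σv)²)]
Numerator: 12×7652 − 267×351 = -1893
Denominator: √[(73932 − 71289)(128268 − 123201)] = √[2643 × 5067] = 3659.5192
r = -1893 / 3659.5192 ≈ -0.5173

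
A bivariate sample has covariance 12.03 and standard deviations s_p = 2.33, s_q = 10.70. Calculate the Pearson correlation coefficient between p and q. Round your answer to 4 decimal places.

r = Cov(p,q) / (s_p · s_q) = 12.03 / (2.33 × 10.70)
  = 12.03 / 24.9310 ≈ 0.4825

0.4825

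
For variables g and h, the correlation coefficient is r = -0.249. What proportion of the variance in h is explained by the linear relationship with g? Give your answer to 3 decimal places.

r² = (-0.249)² = 0.062

0.062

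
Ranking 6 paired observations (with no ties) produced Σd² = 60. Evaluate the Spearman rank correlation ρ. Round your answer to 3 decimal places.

-0.714

ρ = 1 − 6Σd² / [n(n²−1)] = 1 − 6×60 / (6×35)
  = 1 − 360/210 = 1 − 1.7143 ≈ -0.714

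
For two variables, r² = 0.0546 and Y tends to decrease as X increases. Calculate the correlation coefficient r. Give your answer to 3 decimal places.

-0.234

|r| = √0.0546 = 0.234
The association is negative, so r = −0.234.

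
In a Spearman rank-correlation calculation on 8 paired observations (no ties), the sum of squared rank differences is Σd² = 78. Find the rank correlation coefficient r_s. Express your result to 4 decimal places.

0.0714

ρ = 1 − 6Σd² / [n(n²−1)] = 1 − 6×78 / (8×63)
  = 1 − 468/504 = 1 − 0.92857 ≈ 0.0714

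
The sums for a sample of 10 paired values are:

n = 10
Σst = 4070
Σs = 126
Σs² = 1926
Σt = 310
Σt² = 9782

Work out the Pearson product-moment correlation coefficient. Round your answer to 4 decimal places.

0.6798

r = (nΣst − ΣsΣt) / √[(nΣs² − (Σs)²)(nΣt² − (Σt)²)]
Numerator: 10×4070 − 126×310 = 1640
Denominator: √[(19260 − 15876)(97820 − 96100)] = √[3384 × 1720] = 2412.5671
r = 1640 / 2412.5671 ≈ 0.6798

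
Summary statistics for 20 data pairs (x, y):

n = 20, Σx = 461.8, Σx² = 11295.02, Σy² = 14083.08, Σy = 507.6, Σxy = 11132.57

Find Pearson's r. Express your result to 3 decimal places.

-0.675

r = (nΣxy − ΣxΣy) / √[(nΣx² − (Σx)²)(nΣy² − (Σy)²)]
Numerator: 20×11132.57 − 461.8×507.6 = -11758.28
Denominator: √[(225900.4 − 213259.24)(281661.6 − 257657.76)] = √[12641.16 × 24003.84] = 17419.4254
r = -11758.28 / 17419.4254 ≈ -0.675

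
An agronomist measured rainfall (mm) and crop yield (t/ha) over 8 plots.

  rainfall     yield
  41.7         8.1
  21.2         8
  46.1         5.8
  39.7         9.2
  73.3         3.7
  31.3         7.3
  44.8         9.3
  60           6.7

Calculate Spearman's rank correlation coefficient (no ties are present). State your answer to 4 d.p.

-0.5476

Rank rainfall: 4, 1, 6, 3, 8, 2, 5, 7
Rank yield: 6, 5, 2, 7, 1, 4, 8, 3
d = rank(rainfall) − rank(yield): -2, -4, 4, -4, 7, -2, -3, 4; Σd² = 130
ρ = 1 − 6Σd² / [n(n²−1)] = 1 − 6×130 / (8×63) = 1 − 780/504 ≈ -0.5476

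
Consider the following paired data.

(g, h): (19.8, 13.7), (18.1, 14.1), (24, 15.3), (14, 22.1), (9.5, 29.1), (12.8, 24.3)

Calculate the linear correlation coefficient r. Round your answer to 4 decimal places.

n = 6, Σg = 98.2, Σh = 118.6, Σg² = 1745.74, Σh² = 2546.3, Σgh = 1790.56
nΣgh − ΣgΣh = 10743.36 − 11646.52 = -903.16
nΣg² − (Σg)² = 10474.44 − 9643.24 = 831.2; nΣh² − (Σh)² = 15277.8 − 14065.96 = 1211.84
r = -903.16 / √(831.2 × 1211.84) = -903.16 / 1003.6341 ≈ -0.8999

-0.8999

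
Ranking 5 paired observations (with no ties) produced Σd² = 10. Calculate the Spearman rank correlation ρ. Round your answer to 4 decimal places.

ρ = 1 − 6Σd² / [n(n²−1)] = 1 − 6×10 / (5×24)
  = 1 − 60/120 = 1 − 0.50000 ≈ 0.5000

0.5000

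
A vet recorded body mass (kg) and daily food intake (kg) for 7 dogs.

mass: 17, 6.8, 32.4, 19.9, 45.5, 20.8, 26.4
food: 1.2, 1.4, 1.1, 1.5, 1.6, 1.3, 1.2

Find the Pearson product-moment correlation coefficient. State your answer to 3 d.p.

0.201

n = 7, Σx = 168.8, Σy = 9.3, Σx² = 4980.86, Σy² = 12.55, Σxy = 226.93
nΣxy − ΣxΣy = 1588.51 − 1569.84 = 18.67
nΣx² − (Σx)² = 34866.02 − 28493.44 = 6372.58; nΣy² − (Σy)² = 87.85 − 86.49 = 1.36
r = 18.67 / √(6372.58 × 1.36) = 18.67 / 93.0952 ≈ 0.201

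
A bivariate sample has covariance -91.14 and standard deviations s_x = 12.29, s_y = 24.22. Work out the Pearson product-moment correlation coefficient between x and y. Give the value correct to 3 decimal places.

-0.306

r = Cov(x,y) / (s_x · s_y) = -91.14 / (12.29 × 24.22)
  = -91.14 / 297.6638 ≈ -0.306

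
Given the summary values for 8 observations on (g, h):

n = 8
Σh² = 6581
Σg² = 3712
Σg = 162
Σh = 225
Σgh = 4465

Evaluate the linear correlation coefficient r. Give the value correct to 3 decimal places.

r = (nΣgh − ΣgΣh) / √[(nΣg² − (Σg)²)(nΣh² − (Σh)²)]
Numerator: 8×4465 − 162×225 = -730
Denominator: √[(29696 − 26244)(52648 − 50625)] = √[3452 × 2023] = 2642.6116
r = -730 / 2642.6116 ≈ -0.276

-0.276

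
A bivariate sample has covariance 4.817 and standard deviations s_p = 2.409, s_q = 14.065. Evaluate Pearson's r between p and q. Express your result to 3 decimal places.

r = Cov(p,q) / (s_p · s_q) = 4.817 / (2.409 × 14.065)
  = 4.817 / 33.8826 ≈ 0.142

0.142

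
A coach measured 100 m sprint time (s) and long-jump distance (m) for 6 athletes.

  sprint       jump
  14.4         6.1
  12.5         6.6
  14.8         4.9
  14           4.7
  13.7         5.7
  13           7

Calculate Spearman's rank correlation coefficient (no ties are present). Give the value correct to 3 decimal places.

-0.657

Rank sprint: 5, 1, 6, 4, 3, 2
Rank jump: 4, 5, 2, 1, 3, 6
d = rank(sprint) − rank(jump): 1, -4, 4, 3, 0, -4; Σd² = 58
ρ = 1 − 6Σd² / [n(n²−1)] = 1 − 6×58 / (6×35) = 1 − 348/210 ≈ -0.657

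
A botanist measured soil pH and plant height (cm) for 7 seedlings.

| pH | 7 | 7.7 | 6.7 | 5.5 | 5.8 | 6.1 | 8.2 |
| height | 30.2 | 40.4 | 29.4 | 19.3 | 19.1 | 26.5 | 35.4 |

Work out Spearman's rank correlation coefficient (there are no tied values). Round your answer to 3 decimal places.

0.929

Rank pH: 5, 6, 4, 1, 2, 3, 7
Rank height: 5, 7, 4, 2, 1, 3, 6
d = rank(pH) − rank(height): 0, -1, 0, -1, 1, 0, 1; Σd² = 4
ρ = 1 − 6Σd² / [n(n²−1)] = 1 − 6×4 / (7×48) = 1 − 24/336 ≈ 0.929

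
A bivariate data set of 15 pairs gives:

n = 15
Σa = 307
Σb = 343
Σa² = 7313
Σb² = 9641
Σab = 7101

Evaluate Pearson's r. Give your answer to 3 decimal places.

0.059

r = (nΣab − ΣaΣb) / √[(nΣa² − (Σa)²)(nΣb² − (Σb)²)]
Numerator: 15×7101 − 307×343 = 1214
Denominator: √[(109695 − 94249)(144615 − 117649)] = √[15446 × 26966] = 20408.7441
r = 1214 / 20408.7441 ≈ 0.059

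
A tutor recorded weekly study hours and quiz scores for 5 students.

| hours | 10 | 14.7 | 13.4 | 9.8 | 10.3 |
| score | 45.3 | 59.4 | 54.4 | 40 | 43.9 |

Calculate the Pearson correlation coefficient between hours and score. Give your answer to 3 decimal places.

n = 5, Σx = 58.2, Σy = 243, Σx² = 697.78, Σy² = 12067.02, Σxy = 2899.31
nΣxy − ΣxΣy = 14496.55 − 14142.6 = 353.95
nΣx² − (Σx)² = 3488.9 − 3387.24 = 101.66; nΣy² − (Σy)² = 60335.1 − 59049 = 1286.1
r = 353.95 / √(101.66 × 1286.1) = 353.95 / 361.5867 ≈ 0.979

0.979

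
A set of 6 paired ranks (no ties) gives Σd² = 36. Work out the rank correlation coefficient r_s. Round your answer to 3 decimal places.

-0.029

ρ = 1 − 6Σd² / [n(n²−1)] = 1 − 6×36 / (6×35)
  = 1 − 216/210 = 1 − 1.0286 ≈ -0.029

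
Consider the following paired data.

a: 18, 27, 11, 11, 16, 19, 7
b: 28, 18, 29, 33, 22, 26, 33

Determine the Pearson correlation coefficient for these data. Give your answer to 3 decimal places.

-0.881

n = 7, Σa = 109, Σb = 189, Σa² = 1961, Σb² = 5287, Σab = 2749
nΣab − ΣaΣb = 19243 − 20601 = -1358
nΣa² − (Σa)² = 13727 − 11881 = 1846; nΣb² − (Σb)² = 37009 − 35721 = 1288
r = -1358 / √(1846 × 1288) = -1358 / 1541.9624 ≈ -0.881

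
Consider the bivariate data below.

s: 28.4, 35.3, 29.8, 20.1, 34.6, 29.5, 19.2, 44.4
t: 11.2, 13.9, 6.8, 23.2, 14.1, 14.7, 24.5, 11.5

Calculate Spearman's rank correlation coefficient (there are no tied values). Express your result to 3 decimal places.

-0.548

Rank s: 3, 7, 5, 2, 6, 4, 1, 8
Rank t: 2, 4, 1, 7, 5, 6, 8, 3
d = rank(s) − rank(t): 1, 3, 4, -5, 1, -2, -7, 5; Σd² = 130
ρ = 1 − 6Σd² / [n(n²−1)] = 1 − 6×130 / (8×63) = 1 − 780/504 ≈ -0.548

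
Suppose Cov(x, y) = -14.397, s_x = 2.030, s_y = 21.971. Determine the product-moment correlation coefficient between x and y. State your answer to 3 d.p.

-0.323

r = Cov(x,y) / (s_x · s_y) = -14.397 / (2.030 × 21.971)
  = -14.397 / 44.6011 ≈ -0.323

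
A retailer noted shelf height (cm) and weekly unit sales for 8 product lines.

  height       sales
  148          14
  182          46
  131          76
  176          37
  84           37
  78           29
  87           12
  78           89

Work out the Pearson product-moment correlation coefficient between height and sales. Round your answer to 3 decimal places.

-0.082

n = 8, Σx = 964, Σy = 340, Σx² = 129958, Σy² = 19732, Σxy = 40268
nΣxy − ΣxΣy = 322144 − 327760 = -5616
nΣx² − (Σx)² = 1039664 − 929296 = 110368; nΣy² − (Σy)² = 157856 − 115600 = 42256
r = -5616 / √(110368 × 42256) = -5616 / 68291.3626 ≈ -0.082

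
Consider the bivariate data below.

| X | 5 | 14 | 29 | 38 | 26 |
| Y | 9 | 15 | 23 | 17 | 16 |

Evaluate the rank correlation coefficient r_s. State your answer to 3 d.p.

0.900

Rank X: 1, 2, 4, 5, 3
Rank Y: 1, 2, 5, 4, 3
d = rank(X) − rank(Y): 0, 0, -1, 1, 0; Σd² = 2
ρ = 1 − 6Σd² / [n(n²−1)] = 1 − 6×2 / (5×24) = 1 − 12/120 ≈ 0.900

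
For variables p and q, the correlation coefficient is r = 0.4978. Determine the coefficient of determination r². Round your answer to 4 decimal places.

0.2478

r² = (0.4978)² = 0.2478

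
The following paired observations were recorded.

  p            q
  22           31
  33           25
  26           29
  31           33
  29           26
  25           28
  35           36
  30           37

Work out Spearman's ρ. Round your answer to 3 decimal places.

Rank p: 1, 7, 3, 6, 4, 2, 8, 5
Rank q: 5, 1, 4, 6, 2, 3, 7, 8
d = rank(p) − rank(q): -4, 6, -1, 0, 2, -1, 1, -3; Σd² = 68
ρ = 1 − 6Σd² / [n(n²−1)] = 1 − 6×68 / (8×63) = 1 − 408/504 ≈ 0.190

0.190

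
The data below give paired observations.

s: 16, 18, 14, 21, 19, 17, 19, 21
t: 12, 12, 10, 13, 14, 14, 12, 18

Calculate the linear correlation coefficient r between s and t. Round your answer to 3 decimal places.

n = 8, Σs = 145, Σt = 105, Σs² = 2669, Σt² = 1417, Σst = 1931
nΣst − ΣsΣt = 15448 − 15225 = 223
nΣs² − (Σs)² = 21352 − 21025 = 327; nΣt² − (Σt)² = 11336 − 11025 = 311
r = 223 / √(327 × 311) = 223 / 318.8997 ≈ 0.699

0.699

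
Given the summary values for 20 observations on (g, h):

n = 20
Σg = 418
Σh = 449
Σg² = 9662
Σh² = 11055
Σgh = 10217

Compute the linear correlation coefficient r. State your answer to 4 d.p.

r = (nΣgh − ΣgΣh) / √[(nΣg² − (Σg)²)(nΣh² − (Σh)²)]
Numerator: 20×10217 − 418×449 = 16658
Denominator: √[(193240 − 174724)(221100 − 201601)] = √[18516 × 19499] = 19001.1443
r = 16658 / 19001.1443 ≈ 0.8767

0.8767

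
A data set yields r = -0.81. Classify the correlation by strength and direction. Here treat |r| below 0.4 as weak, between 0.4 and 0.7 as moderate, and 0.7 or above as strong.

r = -0.81 < 0 so the relationship is negative.
|r| = 0.81, which falls in the strong range.

strong negative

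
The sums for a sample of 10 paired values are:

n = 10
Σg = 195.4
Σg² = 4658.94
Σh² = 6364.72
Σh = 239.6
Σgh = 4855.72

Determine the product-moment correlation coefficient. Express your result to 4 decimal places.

r = (nΣgh − ΣgΣh) / √[(nΣg² − (Σg)²)(nΣh² − (Σh)²)]
Numerator: 10×4855.72 − 195.4×239.6 = 1739.36
Denominator: √[(46589.4 − 38181.16)(63647.2 − 57408.16)] = √[8408.24 × 6239.04] = 7242.8824
r = 1739.36 / 7242.8824 ≈ 0.2401

0.2401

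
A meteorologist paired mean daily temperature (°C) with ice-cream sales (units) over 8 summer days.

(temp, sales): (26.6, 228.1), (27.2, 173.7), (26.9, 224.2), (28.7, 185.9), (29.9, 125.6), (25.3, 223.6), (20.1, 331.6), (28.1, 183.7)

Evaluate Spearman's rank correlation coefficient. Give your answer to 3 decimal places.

Rank temp: 3, 5, 4, 7, 8, 2, 1, 6
Rank sales: 7, 2, 6, 4, 1, 5, 8, 3
d = rank(temp) − rank(sales): -4, 3, -2, 3, 7, -3, -7, 3; Σd² = 154
ρ = 1 − 6Σd² / [n(n²−1)] = 1 − 6×154 / (8×63) = 1 − 924/504 ≈ -0.833

-0.833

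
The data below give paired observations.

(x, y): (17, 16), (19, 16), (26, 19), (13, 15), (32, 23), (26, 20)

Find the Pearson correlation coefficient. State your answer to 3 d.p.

0.975

n = 6, Σx = 133, Σy = 109, Σx² = 3195, Σy² = 2027, Σxy = 2521
nΣxy − ΣxΣy = 15126 − 14497 = 629
nΣx² − (Σx)² = 19170 − 17689 = 1481; nΣy² − (Σy)² = 12162 − 11881 = 281
r = 629 / √(1481 × 281) = 629 / 645.1054 ≈ 0.975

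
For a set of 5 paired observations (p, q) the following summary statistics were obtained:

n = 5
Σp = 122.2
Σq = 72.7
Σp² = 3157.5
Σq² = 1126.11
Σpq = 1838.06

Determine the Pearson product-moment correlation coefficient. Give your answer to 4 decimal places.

0.5640

r = (nΣpq − ΣpΣq) / √[(nΣp² − (Σp)²)(nΣq² − (Σq)²)]
Numerator: 5×1838.06 − 122.2×72.7 = 306.36
Denominator: √[(15787.5 − 14932.84)(5630.55 − 5285.29)] = √[854.66 × 345.26] = 543.2126
r = 306.36 / 543.2126 ≈ 0.5640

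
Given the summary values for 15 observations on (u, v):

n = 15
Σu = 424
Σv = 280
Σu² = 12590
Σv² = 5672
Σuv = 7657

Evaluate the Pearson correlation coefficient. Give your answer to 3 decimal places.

-0.496

r = (nΣuv − ΣuΣv) / √[(nΣu² − (Σu)²)(nΣv² − (Σv)²)]
Numerator: 15×7657 − 424×280 = -3865
Denominator: √[(188850 − 179776)(85080 − 78400)] = √[9074 × 6680] = 7785.5199
r = -3865 / 7785.5199 ≈ -0.496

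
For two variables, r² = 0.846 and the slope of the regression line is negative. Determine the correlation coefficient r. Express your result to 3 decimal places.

-0.920

|r| = √0.846 = 0.920
The association is negative, so r = −0.920.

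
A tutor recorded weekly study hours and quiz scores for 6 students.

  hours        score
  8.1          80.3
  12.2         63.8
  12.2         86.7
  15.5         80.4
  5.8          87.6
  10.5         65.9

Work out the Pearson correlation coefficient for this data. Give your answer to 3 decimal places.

n = 6, Σx = 64.3, Σy = 464.7, Σx² = 747.43, Σy² = 36516.15, Σxy = 4932.76
nΣxy − ΣxΣy = 29596.56 − 29880.21 = -283.65
nΣx² − (Σx)² = 4484.58 − 4134.49 = 350.09; nΣy² − (Σy)² = 219096.9 − 215946.09 = 3150.81
r = -283.65 / √(350.09 × 3150.81) = -283.65 / 1050.2700 ≈ -0.270

-0.270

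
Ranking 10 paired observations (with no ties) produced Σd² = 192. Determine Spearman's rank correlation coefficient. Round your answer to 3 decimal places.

ρ = 1 − 6Σd² / [n(n²−1)] = 1 − 6×192 / (10×99)
  = 1 − 1152/990 = 1 − 1.1636 ≈ -0.164

-0.164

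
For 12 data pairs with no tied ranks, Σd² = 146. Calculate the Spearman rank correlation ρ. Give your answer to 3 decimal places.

0.490

ρ = 1 − 6Σd² / [n(n²−1)] = 1 − 6×146 / (12×143)
  = 1 − 876/1716 = 1 − 0.5105 ≈ 0.490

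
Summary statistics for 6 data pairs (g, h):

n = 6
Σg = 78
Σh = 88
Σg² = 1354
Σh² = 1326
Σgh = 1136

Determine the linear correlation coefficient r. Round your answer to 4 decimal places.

r = (nΣgh − ΣgΣh) / √[(nΣg² − (Σg)²)(nΣh² − (Σh)²)]
Numerator: 6×1136 − 78×88 = -48
Denominator: √[(8124 − 6084)(7956 − 7744)] = √[2040 × 212] = 657.6321
r = -48 / 657.6321 ≈ -0.0730

-0.0730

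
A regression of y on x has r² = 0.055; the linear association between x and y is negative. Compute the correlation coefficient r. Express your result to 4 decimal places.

-0.2345

|r| = √0.055 = 0.2345
The association is negative, so r = −0.2345.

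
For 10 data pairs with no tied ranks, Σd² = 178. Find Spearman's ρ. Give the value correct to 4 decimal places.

-0.0788

ρ = 1 − 6Σd² / [n(n²−1)] = 1 − 6×178 / (10×99)
  = 1 − 1068/990 = 1 − 1.07879 ≈ -0.0788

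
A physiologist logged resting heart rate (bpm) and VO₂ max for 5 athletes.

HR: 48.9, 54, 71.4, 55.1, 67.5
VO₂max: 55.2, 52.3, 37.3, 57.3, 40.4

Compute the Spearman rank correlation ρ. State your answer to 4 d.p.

Rank HR: 1, 2, 5, 3, 4
Rank VO₂max: 4, 3, 1, 5, 2
d = rank(HR) − rank(VO₂max): -3, -1, 4, -2, 2; Σd² = 34
ρ = 1 − 6Σd² / [n(n²−1)] = 1 − 6×34 / (5×24) = 1 − 204/120 ≈ -0.7000

-0.7000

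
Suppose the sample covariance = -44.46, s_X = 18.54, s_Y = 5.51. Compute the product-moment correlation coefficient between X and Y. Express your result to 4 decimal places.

r = Cov(X,Y) / (s_X · s_Y) = -44.46 / (18.54 × 5.51)
  = -44.46 / 102.1554 ≈ -0.4352

-0.4352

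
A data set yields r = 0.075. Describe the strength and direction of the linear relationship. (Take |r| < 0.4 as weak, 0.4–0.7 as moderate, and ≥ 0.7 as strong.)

weak positive

r = 0.075 > 0 so the relationship is positive.
|r| = 0.075, which falls in the weak range.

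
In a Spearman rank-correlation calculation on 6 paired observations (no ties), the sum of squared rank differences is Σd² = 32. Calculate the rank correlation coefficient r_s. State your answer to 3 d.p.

ρ = 1 − 6Σd² / [n(n²−1)] = 1 − 6×32 / (6×35)
  = 1 − 192/210 = 1 − 0.9143 ≈ 0.086

0.086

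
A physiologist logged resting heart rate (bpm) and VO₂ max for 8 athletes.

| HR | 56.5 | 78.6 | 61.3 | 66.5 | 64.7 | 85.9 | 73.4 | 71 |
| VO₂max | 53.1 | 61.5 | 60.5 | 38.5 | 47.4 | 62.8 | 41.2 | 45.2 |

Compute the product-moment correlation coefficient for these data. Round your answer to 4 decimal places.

n = 8, Σx = 557.9, Σy = 410.2, Σx² = 39543.61, Σy² = 21675.44, Σxy = 28797.53
nΣxy − ΣxΣy = 230380.24 − 228850.58 = 1529.66
nΣx² − (Σx)² = 316348.88 − 311252.41 = 5096.47; nΣy² − (Σy)² = 173403.52 − 168264.04 = 5139.48
r = 1529.66 / √(5096.47 × 5139.48) = 1529.66 / 5117.9298 ≈ 0.2989

0.2989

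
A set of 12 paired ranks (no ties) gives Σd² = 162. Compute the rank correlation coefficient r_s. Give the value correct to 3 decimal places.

0.434

ρ = 1 − 6Σd² / [n(n²−1)] = 1 − 6×162 / (12×143)
  = 1 − 972/1716 = 1 − 0.5664 ≈ 0.434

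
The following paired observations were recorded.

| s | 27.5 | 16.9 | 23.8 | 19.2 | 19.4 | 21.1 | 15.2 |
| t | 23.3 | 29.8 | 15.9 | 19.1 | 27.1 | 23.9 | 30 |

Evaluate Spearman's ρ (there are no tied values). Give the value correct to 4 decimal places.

-0.7143

Rank s: 7, 2, 6, 3, 4, 5, 1
Rank t: 3, 6, 1, 2, 5, 4, 7
d = rank(s) − rank(t): 4, -4, 5, 1, -1, 1, -6; Σd² = 96
ρ = 1 − 6Σd² / [n(n²−1)] = 1 − 6×96 / (7×48) = 1 − 576/336 ≈ -0.7143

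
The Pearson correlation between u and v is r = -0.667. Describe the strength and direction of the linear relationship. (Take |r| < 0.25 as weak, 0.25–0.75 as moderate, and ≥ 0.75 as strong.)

moderate negative

r = -0.667 < 0 so the relationship is negative.
|r| = 0.667, which falls in the moderate range.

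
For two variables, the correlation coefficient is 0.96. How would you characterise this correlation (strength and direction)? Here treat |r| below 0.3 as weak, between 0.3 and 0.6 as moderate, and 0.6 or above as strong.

strong positive

r = 0.96 > 0 so the relationship is positive.
|r| = 0.96, which falls in the strong range.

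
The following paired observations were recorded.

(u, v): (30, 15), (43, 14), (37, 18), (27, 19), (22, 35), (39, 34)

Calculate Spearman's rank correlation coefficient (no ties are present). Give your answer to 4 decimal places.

-0.6000

Rank u: 3, 6, 4, 2, 1, 5
Rank v: 2, 1, 3, 4, 6, 5
d = rank(u) − rank(v): 1, 5, 1, -2, -5, 0; Σd² = 56
ρ = 1 − 6Σd² / [n(n²−1)] = 1 − 6×56 / (6×35) = 1 − 336/210 ≈ -0.6000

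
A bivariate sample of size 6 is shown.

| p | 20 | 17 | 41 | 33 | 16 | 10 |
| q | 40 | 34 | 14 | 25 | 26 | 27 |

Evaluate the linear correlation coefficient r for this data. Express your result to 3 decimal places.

n = 6, Σp = 137, Σq = 166, Σp² = 3815, Σq² = 4982, Σpq = 3463
nΣpq − ΣpΣq = 20778 − 22742 = -1964
nΣp² − (Σp)² = 22890 − 18769 = 4121; nΣq² − (Σq)² = 29892 − 27556 = 2336
r = -1964 / √(4121 × 2336) = -1964 / 3102.6853 ≈ -0.633

-0.633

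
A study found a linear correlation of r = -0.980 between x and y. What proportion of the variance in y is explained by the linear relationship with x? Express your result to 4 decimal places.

r² = (-0.980)² = 0.9604

0.9604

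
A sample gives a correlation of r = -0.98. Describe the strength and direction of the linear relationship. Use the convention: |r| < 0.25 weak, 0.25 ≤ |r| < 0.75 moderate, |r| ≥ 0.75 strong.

strong negative

r = -0.98 < 0 so the relationship is negative.
|r| = 0.98, which falls in the strong range.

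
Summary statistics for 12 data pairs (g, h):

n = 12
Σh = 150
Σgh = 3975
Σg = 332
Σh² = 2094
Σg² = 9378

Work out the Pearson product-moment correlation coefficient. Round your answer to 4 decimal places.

-0.8519

r = (nΣgh − ΣgΣh) / √[(nΣg² − (Σg)²)(nΣh² − (Σh)²)]
Numerator: 12×3975 − 332×150 = -2100
Denominator: √[(112536 − 110224)(25128 − 22500)] = √[2312 × 2628] = 2464.9414
r = -2100 / 2464.9414 ≈ -0.8519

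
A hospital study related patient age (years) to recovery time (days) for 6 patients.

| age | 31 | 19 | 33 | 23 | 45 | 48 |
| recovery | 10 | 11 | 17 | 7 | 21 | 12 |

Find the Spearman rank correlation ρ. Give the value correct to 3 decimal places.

0.657

Rank age: 3, 1, 4, 2, 5, 6
Rank recovery: 2, 3, 5, 1, 6, 4
d = rank(age) − rank(recovery): 1, -2, -1, 1, -1, 2; Σd² = 12
ρ = 1 − 6Σd² / [n(n²−1)] = 1 − 6×12 / (6×35) = 1 − 72/210 ≈ 0.657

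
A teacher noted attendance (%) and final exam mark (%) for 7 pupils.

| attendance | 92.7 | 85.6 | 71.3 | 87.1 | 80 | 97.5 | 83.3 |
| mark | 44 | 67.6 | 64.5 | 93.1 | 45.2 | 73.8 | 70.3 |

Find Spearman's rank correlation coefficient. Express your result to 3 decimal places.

Rank attendance: 6, 4, 1, 5, 2, 7, 3
Rank mark: 1, 4, 3, 7, 2, 6, 5
d = rank(attendance) − rank(mark): 5, 0, -2, -2, 0, 1, -2; Σd² = 38
ρ = 1 − 6Σd² / [n(n²−1)] = 1 − 6×38 / (7×48) = 1 − 228/336 ≈ 0.321

0.321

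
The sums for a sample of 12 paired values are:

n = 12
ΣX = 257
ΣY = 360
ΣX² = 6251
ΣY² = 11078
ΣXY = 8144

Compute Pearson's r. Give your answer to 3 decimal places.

r = (nΣXY − ΣXΣY) / √[(nΣX² − (ΣX)²)(nΣY² − (ΣY)²)]
Numerator: 12×8144 − 257×360 = 5208
Denominator: √[(75012 − 66049)(132936 − 129600)] = √[8963 × 3336] = 5468.1412
r = 5208 / 5468.1412 ≈ 0.952

0.952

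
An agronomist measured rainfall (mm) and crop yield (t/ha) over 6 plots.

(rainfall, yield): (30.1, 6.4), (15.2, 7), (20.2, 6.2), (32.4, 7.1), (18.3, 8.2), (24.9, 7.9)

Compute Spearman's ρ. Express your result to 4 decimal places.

-0.0857

Rank rainfall: 5, 1, 3, 6, 2, 4
Rank yield: 2, 3, 1, 4, 6, 5
d = rank(rainfall) − rank(yield): 3, -2, 2, 2, -4, -1; Σd² = 38
ρ = 1 − 6Σd² / [n(n²−1)] = 1 − 6×38 / (6×35) = 1 − 228/210 ≈ -0.0857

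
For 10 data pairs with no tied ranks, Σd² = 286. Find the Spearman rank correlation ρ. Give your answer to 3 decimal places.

-0.733

ρ = 1 − 6Σd² / [n(n²−1)] = 1 − 6×286 / (10×99)
  = 1 − 1716/990 = 1 − 1.7333 ≈ -0.733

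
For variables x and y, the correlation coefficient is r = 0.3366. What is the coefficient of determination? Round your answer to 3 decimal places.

r² = (0.3366)² = 0.113

0.113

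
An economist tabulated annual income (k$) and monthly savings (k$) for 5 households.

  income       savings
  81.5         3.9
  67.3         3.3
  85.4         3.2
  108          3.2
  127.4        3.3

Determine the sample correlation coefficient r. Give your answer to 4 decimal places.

-0.2859

n = 5, Σx = 469.6, Σy = 16.9, Σx² = 46359.46, Σy² = 57.47, Σxy = 1579.24
nΣxy − ΣxΣy = 7896.2 − 7936.24 = -40.04
nΣx² − (Σx)² = 231797.3 − 220524.16 = 11273.14; nΣy² − (Σy)² = 287.35 − 285.61 = 1.74
r = -40.04 / √(11273.14 × 1.74) = -40.04 / 140.0545 ≈ -0.2859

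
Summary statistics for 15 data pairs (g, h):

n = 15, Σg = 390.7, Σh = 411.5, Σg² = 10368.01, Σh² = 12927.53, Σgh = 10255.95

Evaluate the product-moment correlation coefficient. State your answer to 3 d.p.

-0.825

r = (nΣgh − ΣgΣh) / √[(nΣg² − (Σg)²)(nΣh² − (Σh)²)]
Numerator: 15×10255.95 − 390.7×411.5 = -6933.8
Denominator: √[(155520.15 − 152646.49)(193912.95 − 169332.25)] = √[2873.66 × 24580.7] = 8404.5568
r = -6933.8 / 8404.5568 ≈ -0.825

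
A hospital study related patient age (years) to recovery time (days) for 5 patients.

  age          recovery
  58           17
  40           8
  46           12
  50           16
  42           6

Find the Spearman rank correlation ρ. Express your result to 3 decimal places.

0.900

Rank age: 5, 1, 3, 4, 2
Rank recovery: 5, 2, 3, 4, 1
d = rank(age) − rank(recovery): 0, -1, 0, 0, 1; Σd² = 2
ρ = 1 − 6Σd² / [n(n²−1)] = 1 − 6×2 / (5×24) = 1 − 12/120 ≈ 0.900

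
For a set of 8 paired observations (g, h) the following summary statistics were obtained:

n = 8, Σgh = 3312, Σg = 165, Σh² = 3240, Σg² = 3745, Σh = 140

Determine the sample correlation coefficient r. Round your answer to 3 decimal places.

r = (nΣgh − ΣgΣh) / √[(nΣg² − (Σg)²)(nΣh² − (Σh)²)]
Numerator: 8×3312 − 165×140 = 3396
Denominator: √[(29960 − 27225)(25920 − 19600)] = √[2735 × 6320] = 4157.5474
r = 3396 / 4157.5474 ≈ 0.817

0.817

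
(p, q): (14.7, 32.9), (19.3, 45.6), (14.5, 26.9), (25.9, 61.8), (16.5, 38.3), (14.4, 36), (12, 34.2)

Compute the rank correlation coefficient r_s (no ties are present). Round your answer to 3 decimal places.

Rank p: 4, 6, 3, 7, 5, 2, 1
Rank q: 2, 6, 1, 7, 5, 4, 3
d = rank(p) − rank(q): 2, 0, 2, 0, 0, -2, -2; Σd² = 16
ρ = 1 − 6Σd² / [n(n²−1)] = 1 − 6×16 / (7×48) = 1 − 96/336 ≈ 0.714

0.714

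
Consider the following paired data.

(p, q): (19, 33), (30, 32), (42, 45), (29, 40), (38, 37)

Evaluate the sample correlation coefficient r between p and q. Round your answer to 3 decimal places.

0.706

n = 5, Σp = 158, Σq = 187, Σp² = 5310, Σq² = 7107, Σpq = 6043
nΣpq − ΣpΣq = 30215 − 29546 = 669
nΣp² − (Σp)² = 26550 − 24964 = 1586; nΣq² − (Σq)² = 35535 − 34969 = 566
r = 669 / √(1586 × 566) = 669 / 947.4577 ≈ 0.706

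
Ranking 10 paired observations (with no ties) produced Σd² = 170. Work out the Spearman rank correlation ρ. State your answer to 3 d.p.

-0.030

ρ = 1 − 6Σd² / [n(n²−1)] = 1 − 6×170 / (10×99)
  = 1 − 1020/990 = 1 − 1.0303 ≈ -0.030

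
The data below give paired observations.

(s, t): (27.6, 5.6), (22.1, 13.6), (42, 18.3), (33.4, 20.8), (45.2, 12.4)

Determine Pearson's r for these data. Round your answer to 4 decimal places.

0.3128

n = 5, Σs = 170.3, Σt = 70.7, Σs² = 6172.77, Σt² = 1137.61, Σst = 2478.92
nΣst − ΣsΣt = 12394.6 − 12040.21 = 354.39
nΣs² − (Σs)² = 30863.85 − 29002.09 = 1861.76; nΣt² − (Σt)² = 5688.05 − 4998.49 = 689.56
r = 354.39 / √(1861.76 × 689.56) = 354.39 / 1133.0469 ≈ 0.3128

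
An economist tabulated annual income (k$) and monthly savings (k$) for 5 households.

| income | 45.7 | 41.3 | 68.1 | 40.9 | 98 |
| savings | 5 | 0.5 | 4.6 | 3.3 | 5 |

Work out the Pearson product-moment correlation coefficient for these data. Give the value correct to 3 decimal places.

0.561

n = 5, Σx = 294, Σy = 18.4, Σx² = 19708.6, Σy² = 82.3, Σxy = 1187.38
nΣxy − ΣxΣy = 5936.9 − 5409.6 = 527.3
nΣx² − (Σx)² = 98543 − 86436 = 12107; nΣy² − (Σy)² = 411.5 − 338.56 = 72.94
r = 527.3 / √(12107 × 72.94) = 527.3 / 939.7258 ≈ 0.561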